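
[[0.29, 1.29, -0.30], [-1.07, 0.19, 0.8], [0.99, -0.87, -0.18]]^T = [[0.29, -1.07, 0.99], [1.29, 0.19, -0.87], [-0.3, 0.80, -0.18]]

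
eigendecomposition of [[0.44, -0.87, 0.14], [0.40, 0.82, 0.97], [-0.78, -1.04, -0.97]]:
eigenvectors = [[0.92+0.00j, 0.12+0.49j, 0.12-0.49j], [(-0.2+0j), (0.46+0.21j), 0.46-0.21j], [(-0.33+0j), -0.70+0.00j, (-0.7-0j)]]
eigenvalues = [(0.58+0j), (-0.14+0.87j), (-0.14-0.87j)]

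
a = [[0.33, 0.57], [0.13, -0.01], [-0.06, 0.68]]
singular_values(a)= [0.9, 0.31]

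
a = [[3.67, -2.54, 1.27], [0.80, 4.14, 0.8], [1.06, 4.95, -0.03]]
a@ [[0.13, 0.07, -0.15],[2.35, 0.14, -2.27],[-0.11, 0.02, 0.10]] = [[-5.63,-0.07,5.34], [9.75,0.65,-9.44], [11.77,0.77,-11.40]]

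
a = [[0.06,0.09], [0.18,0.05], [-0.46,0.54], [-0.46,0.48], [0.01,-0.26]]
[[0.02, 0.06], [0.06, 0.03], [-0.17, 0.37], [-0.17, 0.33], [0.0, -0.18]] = a @ [[0.36, 0.0], [0.00, 0.68]]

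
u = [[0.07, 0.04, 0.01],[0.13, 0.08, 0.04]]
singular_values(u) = [0.18, 0.01]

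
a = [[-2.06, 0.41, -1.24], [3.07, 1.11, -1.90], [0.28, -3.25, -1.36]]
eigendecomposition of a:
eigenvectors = [[-0.20+0.00j, -0.16-0.49j, (-0.16+0.49j)], [(-0.8+0j), -0.33+0.27j, -0.33-0.27j], [0.56+0.00j, -0.74+0.00j, -0.74-0.00j]]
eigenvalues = [(3.19+0j), (-2.75+1.37j), (-2.75-1.37j)]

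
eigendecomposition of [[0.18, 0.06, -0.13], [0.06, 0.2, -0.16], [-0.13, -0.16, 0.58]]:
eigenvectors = [[-0.27, -0.72, 0.64], [-0.34, 0.70, 0.63], [0.9, 0.04, 0.43]]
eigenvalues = [0.68, 0.13, 0.15]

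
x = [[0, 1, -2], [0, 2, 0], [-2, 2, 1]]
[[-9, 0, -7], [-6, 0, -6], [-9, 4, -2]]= x@[[3, -2, -1], [-3, 0, -3], [3, 0, 2]]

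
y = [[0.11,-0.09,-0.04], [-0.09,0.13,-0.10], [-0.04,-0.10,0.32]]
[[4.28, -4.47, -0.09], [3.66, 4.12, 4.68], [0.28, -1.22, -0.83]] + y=[[4.39, -4.56, -0.13], [3.57, 4.25, 4.58], [0.24, -1.32, -0.51]]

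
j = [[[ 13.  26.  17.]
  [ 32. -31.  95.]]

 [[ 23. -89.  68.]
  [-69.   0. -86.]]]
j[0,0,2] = 17.0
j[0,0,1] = 26.0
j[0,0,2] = 17.0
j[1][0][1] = -89.0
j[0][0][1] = 26.0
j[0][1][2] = 95.0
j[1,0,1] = -89.0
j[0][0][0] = 13.0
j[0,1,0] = 32.0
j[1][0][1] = -89.0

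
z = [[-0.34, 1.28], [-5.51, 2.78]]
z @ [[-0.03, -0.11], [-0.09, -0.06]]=[[-0.1, -0.04], [-0.08, 0.44]]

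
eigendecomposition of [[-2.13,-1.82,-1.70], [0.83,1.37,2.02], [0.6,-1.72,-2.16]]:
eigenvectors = [[-0.16-0.43j, (-0.16+0.43j), 0.19+0.00j],[0.41+0.39j, (0.41-0.39j), 0.60+0.00j],[-0.68+0.00j, (-0.68-0j), -0.77+0.00j]]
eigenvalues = [(-0.98+1.37j), (-0.98-1.37j), (-0.96+0j)]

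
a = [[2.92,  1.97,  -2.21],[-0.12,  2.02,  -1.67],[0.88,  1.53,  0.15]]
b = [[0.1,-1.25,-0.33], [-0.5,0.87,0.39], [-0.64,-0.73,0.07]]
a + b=[[3.02, 0.72, -2.54],[-0.62, 2.89, -1.28],[0.24, 0.80, 0.22]]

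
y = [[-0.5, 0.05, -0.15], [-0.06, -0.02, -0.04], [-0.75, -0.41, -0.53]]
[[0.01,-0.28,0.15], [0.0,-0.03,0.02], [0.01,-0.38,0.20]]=y@[[0.02, 0.48, -0.24], [0.09, -0.2, 0.15], [-0.11, 0.19, -0.16]]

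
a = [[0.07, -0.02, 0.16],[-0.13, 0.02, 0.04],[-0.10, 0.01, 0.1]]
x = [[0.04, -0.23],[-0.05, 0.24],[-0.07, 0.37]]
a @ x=[[-0.01, 0.04], [-0.01, 0.05], [-0.01, 0.06]]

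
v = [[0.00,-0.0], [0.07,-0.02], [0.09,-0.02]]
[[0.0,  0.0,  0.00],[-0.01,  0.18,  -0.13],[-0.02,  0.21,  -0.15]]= v @ [[-0.46, 1.64, -1.29], [-1.18, -3.22, 1.85]]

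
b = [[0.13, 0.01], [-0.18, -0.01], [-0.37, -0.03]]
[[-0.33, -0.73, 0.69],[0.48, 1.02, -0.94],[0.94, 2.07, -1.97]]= b @ [[-2.92, -5.82, 5.05], [4.72, 2.94, 3.41]]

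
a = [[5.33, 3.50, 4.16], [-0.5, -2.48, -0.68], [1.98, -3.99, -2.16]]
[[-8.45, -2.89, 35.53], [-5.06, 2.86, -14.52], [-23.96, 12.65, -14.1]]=a@[[-4.86, 1.95, 3.30], [2.43, -0.87, 5.21], [2.15, -2.46, -0.07]]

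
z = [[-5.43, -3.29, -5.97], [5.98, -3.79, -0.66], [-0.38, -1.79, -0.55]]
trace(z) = -9.77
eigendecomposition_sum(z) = [[(-2.77+1.84j), (-1.69-2.31j), -2.77-0.85j], [(2.91+2.4j), (-1.96+2.6j), -0.01+3.30j], [-0.09+0.94j, -0.81-0.04j, (-0.68+0.46j)]] + [[(-2.77-1.84j),-1.69+2.31j,-2.77+0.85j],[2.91-2.40j,-1.96-2.60j,(-0.01-3.3j)],[(-0.09-0.94j),-0.81+0.04j,-0.68-0.46j]] + [[0.11-0.00j, (0.09-0j), (-0.43-0j)], [0.16-0.00j, (0.13-0j), (-0.64-0j)], [-0.20+0.00j, -0.17+0.00j, (0.82+0j)]]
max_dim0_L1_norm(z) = 11.79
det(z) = 55.95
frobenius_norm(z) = 11.41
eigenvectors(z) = [[0.19-0.62j, (0.19+0.62j), -0.38+0.00j], [-0.74+0.00j, (-0.74-0j), (-0.57+0j)], [-0.10-0.15j, (-0.1+0.15j), 0.73+0.00j]]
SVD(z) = [[-0.9, -0.39, -0.18], [0.41, -0.9, -0.15], [-0.10, -0.21, 0.97]] @ diag([9.194439157802986, 6.693026467070125, 0.9092223515498927]) @ [[0.81, 0.17, 0.56], [-0.48, 0.75, 0.45], [-0.35, -0.63, 0.69]]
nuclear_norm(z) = 16.80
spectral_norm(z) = 9.19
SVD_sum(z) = [[-6.72, -1.44, -4.69], [3.07, 0.66, 2.14], [-0.75, -0.16, -0.52]] + [[1.23, -1.95, -1.17],  [2.86, -4.54, -2.71],  [0.68, -1.07, -0.64]] + [[0.06, 0.1, -0.11], [0.05, 0.09, -0.10], [-0.31, -0.56, 0.61]]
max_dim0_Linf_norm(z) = 5.98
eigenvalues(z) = [(-5.41+4.9j), (-5.41-4.9j), (1.05+0j)]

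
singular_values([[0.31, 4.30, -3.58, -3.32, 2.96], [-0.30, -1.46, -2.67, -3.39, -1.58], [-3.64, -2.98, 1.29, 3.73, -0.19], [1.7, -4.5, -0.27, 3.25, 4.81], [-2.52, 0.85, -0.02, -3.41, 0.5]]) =[10.16, 6.6, 4.55, 4.05, 2.07]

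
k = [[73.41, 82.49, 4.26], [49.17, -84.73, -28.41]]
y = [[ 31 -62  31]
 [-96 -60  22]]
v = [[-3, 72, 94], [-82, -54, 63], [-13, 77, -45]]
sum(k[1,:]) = -63.97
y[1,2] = 22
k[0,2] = 4.26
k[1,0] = 49.17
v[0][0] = -3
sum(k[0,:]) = 160.15999999999997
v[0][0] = -3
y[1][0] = -96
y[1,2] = 22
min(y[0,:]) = -62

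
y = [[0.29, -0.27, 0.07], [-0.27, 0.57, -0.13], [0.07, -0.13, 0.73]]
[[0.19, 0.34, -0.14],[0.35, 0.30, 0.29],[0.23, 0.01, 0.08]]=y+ [[-0.10, 0.61, -0.21], [0.62, -0.27, 0.42], [0.16, 0.14, -0.65]]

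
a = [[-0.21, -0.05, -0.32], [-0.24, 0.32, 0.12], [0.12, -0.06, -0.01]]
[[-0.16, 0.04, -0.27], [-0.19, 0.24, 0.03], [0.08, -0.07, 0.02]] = a@[[0.51, -0.28, 0.2], [-0.28, 0.55, -0.02], [0.2, -0.02, 0.72]]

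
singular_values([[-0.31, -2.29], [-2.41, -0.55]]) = [2.79, 1.92]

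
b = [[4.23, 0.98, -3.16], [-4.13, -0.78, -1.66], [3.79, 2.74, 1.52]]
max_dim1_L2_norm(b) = 5.37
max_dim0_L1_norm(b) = 12.15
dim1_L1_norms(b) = [8.37, 6.57, 8.05]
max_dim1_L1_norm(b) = 8.37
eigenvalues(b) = [(1.24+3.85j), (1.24-3.85j), (2.49+0j)]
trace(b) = 4.97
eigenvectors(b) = [[(-0.12-0.48j),-0.12+0.48j,-0.60+0.00j], [(0.65+0j),0.65-0.00j,0.80+0.00j], [(-0.49-0.31j),-0.49+0.31j,-0.08+0.00j]]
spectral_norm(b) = 7.49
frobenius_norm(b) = 8.57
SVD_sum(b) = [[4.02, 1.52, 0.01], [-3.88, -1.47, -0.01], [4.23, 1.60, 0.01]] + [[0.22,  -0.55,  -3.17], [0.10,  -0.25,  -1.46], [-0.12,  0.29,  1.68]] + [[-0.01, 0.02, -0.0], [-0.36, 0.94, -0.19], [-0.32, 0.85, -0.17]]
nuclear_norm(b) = 12.80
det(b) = 40.63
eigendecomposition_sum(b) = [[1.53+0.63j, 1.08+0.65j, -0.67+1.77j],[(-1.28+1.75j), -1.17+1.17j, -2.04-1.41j],[1.81-0.72j, (1.45-0.33j), (0.89+2.05j)]] + [[1.53-0.63j, (1.08-0.65j), -0.67-1.77j], [(-1.28-1.75j), -1.17-1.17j, (-2.04+1.41j)], [(1.81+0.72j), (1.45+0.33j), (0.89-2.05j)]] + [[1.17+0.00j,-1.17+0.00j,(-1.82-0j)], [(-1.56-0j),1.57-0.00j,(2.43+0j)], [0.16+0.00j,(-0.16+0j),(-0.25-0j)]]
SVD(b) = [[-0.57, 0.82, -0.01], [0.55, 0.38, -0.74], [-0.6, -0.43, -0.67]] @ diag([7.485058422151135, 3.939169421382818, 1.37794944995341]) @ [[-0.94,-0.35,-0.0], [0.07,-0.17,-0.98], [0.35,-0.92,0.18]]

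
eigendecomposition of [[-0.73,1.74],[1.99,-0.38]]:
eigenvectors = [[-0.72, -0.65],[0.70, -0.76]]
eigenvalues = [-2.42, 1.31]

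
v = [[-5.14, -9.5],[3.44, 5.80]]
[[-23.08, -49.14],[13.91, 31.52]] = v @[[-0.61, 5.05], [2.76, 2.44]]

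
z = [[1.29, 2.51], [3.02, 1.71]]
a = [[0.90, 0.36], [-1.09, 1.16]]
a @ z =[[2.25, 2.87], [2.1, -0.75]]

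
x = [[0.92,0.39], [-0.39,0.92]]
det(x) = 1.00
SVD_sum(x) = [[0.92, 0.0], [-0.39, 0.0]] + [[0.00,0.39], [0.00,0.92]]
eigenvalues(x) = [(0.92+0.39j), (0.92-0.39j)]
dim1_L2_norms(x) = [1.0, 1.0]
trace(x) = 1.84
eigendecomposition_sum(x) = [[0.46+0.20j, 0.20-0.46j], [-0.20+0.46j, (0.46+0.2j)]] + [[0.46-0.20j, 0.20+0.46j], [(-0.2-0.46j), 0.46-0.20j]]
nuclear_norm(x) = 2.00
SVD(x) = [[-0.92, 0.39], [0.39, 0.92]] @ diag([0.9992497185388647, 0.9992497185388646]) @ [[-1.0, -0.00], [0.0, 1.0]]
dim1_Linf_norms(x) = [0.92, 0.92]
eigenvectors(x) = [[0.71+0.00j, 0.71-0.00j], [0.00+0.71j, -0.71j]]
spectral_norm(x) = 1.00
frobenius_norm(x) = 1.41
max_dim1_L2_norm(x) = 1.0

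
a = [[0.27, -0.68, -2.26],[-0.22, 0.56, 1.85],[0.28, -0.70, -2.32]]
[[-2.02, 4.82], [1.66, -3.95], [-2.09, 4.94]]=a @ [[-4.29, -4.18],[3.66, 0.62],[-0.72, -2.82]]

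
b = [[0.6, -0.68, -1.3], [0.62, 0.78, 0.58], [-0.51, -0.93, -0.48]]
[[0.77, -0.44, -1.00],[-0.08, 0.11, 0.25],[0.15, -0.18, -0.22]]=b @ [[0.45, -0.28, -0.24],[-0.28, 0.33, 0.04],[-0.24, 0.04, 0.64]]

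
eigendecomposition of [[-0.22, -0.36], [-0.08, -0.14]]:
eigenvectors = [[-0.94, 0.86], [-0.35, -0.51]]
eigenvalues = [-0.35, -0.01]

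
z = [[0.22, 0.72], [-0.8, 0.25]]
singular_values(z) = [0.84, 0.75]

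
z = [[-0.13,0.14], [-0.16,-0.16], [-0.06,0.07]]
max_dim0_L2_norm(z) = 0.22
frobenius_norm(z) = 0.31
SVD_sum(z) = [[0.03, 0.05], [-0.11, -0.19], [0.02, 0.03]] + [[-0.16, 0.09],[-0.05, 0.03],[-0.08, 0.04]]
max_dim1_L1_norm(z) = 0.32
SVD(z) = [[0.26,0.86],[-0.95,0.30],[0.14,0.41]] @ diag([0.2277577494901604, 0.21053837547387255]) @ [[0.48,0.87], [-0.87,0.48]]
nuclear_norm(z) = 0.44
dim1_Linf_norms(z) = [0.14, 0.16, 0.07]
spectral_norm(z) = 0.23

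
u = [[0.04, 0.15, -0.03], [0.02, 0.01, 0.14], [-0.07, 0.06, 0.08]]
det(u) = -0.002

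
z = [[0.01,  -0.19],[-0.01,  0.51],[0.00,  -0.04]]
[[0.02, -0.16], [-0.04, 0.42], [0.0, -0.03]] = z @ [[0.76,0.46],[-0.07,0.84]]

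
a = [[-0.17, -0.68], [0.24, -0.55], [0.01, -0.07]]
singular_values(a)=[0.88, 0.29]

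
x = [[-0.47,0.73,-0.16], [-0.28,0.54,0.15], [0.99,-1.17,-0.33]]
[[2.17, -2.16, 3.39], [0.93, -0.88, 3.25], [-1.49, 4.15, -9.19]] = x @ [[1.31, 5.87, -5.56],[3.19, 1.08, 1.98],[-2.87, 1.21, 4.16]]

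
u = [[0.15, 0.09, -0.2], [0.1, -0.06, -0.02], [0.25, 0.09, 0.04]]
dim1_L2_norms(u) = [0.27, 0.12, 0.27]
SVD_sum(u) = [[0.20,  0.07,  -0.08], [0.07,  0.02,  -0.02], [0.21,  0.08,  -0.08]] + [[-0.05,0.01,-0.13],  [0.01,-0.00,0.02],  [0.05,-0.01,0.11]] + [[-0.00, 0.01, 0.00], [0.02, -0.08, -0.02], [-0.01, 0.02, 0.00]]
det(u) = -0.01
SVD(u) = [[-0.68, 0.74, 0.06], [-0.22, -0.12, -0.97], [-0.70, -0.67, 0.25]] @ diag([0.33803586273237696, 0.18499663623694035, 0.09114823140245125]) @ [[-0.89, -0.33, 0.33],[-0.37, 0.07, -0.93],[-0.28, 0.94, 0.19]]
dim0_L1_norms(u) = [0.5, 0.24, 0.26]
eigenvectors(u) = [[0.16+0.60j, 0.16-0.60j, (0.34+0j)], [0.17+0.13j, 0.17-0.13j, (-0.94+0j)], [0.75+0.00j, (0.75-0j), -0.00+0.00j]]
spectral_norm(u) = 0.34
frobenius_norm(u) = 0.40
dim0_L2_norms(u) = [0.31, 0.14, 0.2]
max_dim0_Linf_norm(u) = 0.25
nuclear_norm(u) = 0.61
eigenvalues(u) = [(0.11+0.22j), (0.11-0.22j), (-0.1+0j)]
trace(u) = 0.13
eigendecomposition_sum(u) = [[(0.08+0.09j), 0.03+0.03j, -0.10+0.04j], [(0.04+0.01j), (0.01+0j), -0.02+0.03j], [(0.12-0.07j), 0.05-0.02j, 0.02+0.13j]] + [[0.08-0.09j, 0.03-0.03j, -0.10-0.04j], [0.04-0.01j, 0.01-0.00j, -0.02-0.03j], [(0.12+0.07j), (0.05+0.02j), (0.02-0.13j)]] + [[(-0.01-0j), (0.03+0j), -0.01-0.00j],  [(0.02+0j), (-0.09-0j), 0.02+0.00j],  [0.00+0.00j, (-0-0j), 0.00+0.00j]]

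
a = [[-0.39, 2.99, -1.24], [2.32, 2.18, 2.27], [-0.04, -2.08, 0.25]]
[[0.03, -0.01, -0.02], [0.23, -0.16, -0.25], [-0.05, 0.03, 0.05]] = a@ [[0.03,-0.02,-0.04], [0.03,-0.02,-0.03], [0.04,-0.03,-0.04]]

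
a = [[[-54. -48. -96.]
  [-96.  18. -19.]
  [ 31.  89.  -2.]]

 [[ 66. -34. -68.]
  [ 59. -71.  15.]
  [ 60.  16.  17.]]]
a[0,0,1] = -48.0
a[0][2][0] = 31.0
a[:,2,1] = [89.0, 16.0]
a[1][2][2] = 17.0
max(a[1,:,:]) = 66.0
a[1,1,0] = 59.0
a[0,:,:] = [[-54.0, -48.0, -96.0], [-96.0, 18.0, -19.0], [31.0, 89.0, -2.0]]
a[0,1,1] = 18.0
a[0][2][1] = 89.0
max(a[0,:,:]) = 89.0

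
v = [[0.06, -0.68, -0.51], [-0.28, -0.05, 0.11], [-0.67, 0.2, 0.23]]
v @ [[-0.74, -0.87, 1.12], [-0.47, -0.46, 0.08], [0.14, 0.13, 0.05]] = [[0.20, 0.19, -0.01], [0.25, 0.28, -0.31], [0.43, 0.52, -0.72]]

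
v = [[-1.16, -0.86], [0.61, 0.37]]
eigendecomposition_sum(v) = [[-1.32,  -1.12], [0.79,  0.68]] + [[0.16, 0.26],[-0.18, -0.31]]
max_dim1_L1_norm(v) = 2.02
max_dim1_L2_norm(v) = 1.44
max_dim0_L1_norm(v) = 1.77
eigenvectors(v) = [[-0.86, 0.65], [0.52, -0.76]]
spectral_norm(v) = 1.61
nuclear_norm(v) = 1.67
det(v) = 0.10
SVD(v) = [[-0.90,0.44],[0.44,0.90]] @ diag([1.6095611111120904, 0.05927081571577333]) @ [[0.81, 0.58], [0.58, -0.81]]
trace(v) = -0.79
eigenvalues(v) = [-0.64, -0.15]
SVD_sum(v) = [[-1.18, -0.84], [0.58, 0.41]] + [[0.02,  -0.02],[0.03,  -0.04]]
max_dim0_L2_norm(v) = 1.31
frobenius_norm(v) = 1.61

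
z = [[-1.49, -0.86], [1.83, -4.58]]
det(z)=8.398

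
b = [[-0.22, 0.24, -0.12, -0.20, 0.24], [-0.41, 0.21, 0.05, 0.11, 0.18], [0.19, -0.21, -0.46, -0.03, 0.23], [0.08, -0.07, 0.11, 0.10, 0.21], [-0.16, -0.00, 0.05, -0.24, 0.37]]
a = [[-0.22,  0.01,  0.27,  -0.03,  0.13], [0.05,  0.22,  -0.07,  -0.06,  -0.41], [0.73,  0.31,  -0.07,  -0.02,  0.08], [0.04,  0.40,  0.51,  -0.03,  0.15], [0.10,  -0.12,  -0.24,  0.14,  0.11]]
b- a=[[0.0, 0.23, -0.39, -0.17, 0.11], [-0.46, -0.01, 0.12, 0.17, 0.59], [-0.54, -0.52, -0.39, -0.01, 0.15], [0.04, -0.47, -0.4, 0.13, 0.06], [-0.26, 0.12, 0.29, -0.38, 0.26]]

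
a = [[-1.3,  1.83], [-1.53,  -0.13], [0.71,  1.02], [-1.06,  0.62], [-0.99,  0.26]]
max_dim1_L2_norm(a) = 2.24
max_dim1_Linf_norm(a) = 1.83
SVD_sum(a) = [[-1.74, 1.2], [-0.97, 0.67], [0.00, -0.00], [-1.01, 0.7], [-0.79, 0.55]] + [[0.44, 0.63], [-0.56, -0.80], [0.71, 1.02], [-0.05, -0.08], [-0.20, -0.29]]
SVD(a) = [[-0.73, 0.43], [-0.41, -0.55], [0.00, 0.69], [-0.43, -0.05], [-0.33, -0.2]] @ diag([2.8776042565857547, 1.7934028388735046]) @ [[0.82,-0.57], [0.57,0.82]]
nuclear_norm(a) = 4.67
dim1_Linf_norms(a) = [1.83, 1.53, 1.02, 1.06, 0.99]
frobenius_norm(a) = 3.39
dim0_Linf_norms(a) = [1.53, 1.83]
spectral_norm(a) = 2.88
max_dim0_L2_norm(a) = 2.58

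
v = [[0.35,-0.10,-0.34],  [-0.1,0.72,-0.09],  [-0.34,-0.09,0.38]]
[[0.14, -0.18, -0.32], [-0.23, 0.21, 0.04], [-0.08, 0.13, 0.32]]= v @ [[0.32, -0.27, 0.0], [-0.27, 0.27, 0.17], [0.0, 0.17, 0.89]]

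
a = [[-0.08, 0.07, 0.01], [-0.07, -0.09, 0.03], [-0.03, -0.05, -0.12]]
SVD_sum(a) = [[0.01, 0.03, 0.02], [-0.02, -0.04, -0.04], [-0.03, -0.09, -0.08]] + [[-0.03,  -0.01,  0.03], [-0.07,  -0.03,  0.06], [0.03,  0.01,  -0.02]] + [[-0.06, 0.06, -0.04], [0.02, -0.01, 0.01], [-0.03, 0.02, -0.02]]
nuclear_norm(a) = 0.36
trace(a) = -0.29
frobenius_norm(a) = 0.21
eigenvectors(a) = [[(-0-0.59j), -0.00+0.59j, (0.3+0j)], [0.68+0.00j, 0.68-0.00j, -0.28+0.00j], [(0.05+0.44j), (0.05-0.44j), (0.91+0j)]]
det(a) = -0.00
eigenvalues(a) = [(-0.09+0.08j), (-0.09-0.08j), (-0.11+0j)]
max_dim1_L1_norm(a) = 0.2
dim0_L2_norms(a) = [0.11, 0.12, 0.12]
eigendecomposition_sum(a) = [[(-0.03+0.04j), (0.03+0.04j), 0.02-0.00j], [-0.05-0.03j, (-0.04+0.04j), 0.02j], [(0.02-0.03j), (-0.03-0.03j), -0.01+0.00j]] + [[(-0.03-0.04j), 0.03-0.04j, (0.02+0j)], [-0.05+0.03j, (-0.04-0.04j), 0.00-0.02j], [(0.02+0.03j), -0.03+0.03j, -0.01-0.00j]] + [[(-0.02+0j), 0.00-0.00j, -0.03+0.00j], [0.02-0.00j, (-0+0j), (0.03-0j)], [-0.07+0.00j, (0.01-0j), (-0.09+0j)]]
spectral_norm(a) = 0.14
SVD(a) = [[-0.25, -0.37, 0.90],[0.44, -0.87, -0.23],[0.86, 0.34, 0.38]] @ diag([0.1414278363038147, 0.11210450596427214, 0.10261942730754174]) @ [[-0.26, -0.71, -0.66], [0.71, 0.32, -0.63], [-0.65, 0.63, -0.42]]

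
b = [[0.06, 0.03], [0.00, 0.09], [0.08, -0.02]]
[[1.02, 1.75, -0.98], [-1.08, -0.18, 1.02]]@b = [[-0.02, 0.21],[0.02, -0.07]]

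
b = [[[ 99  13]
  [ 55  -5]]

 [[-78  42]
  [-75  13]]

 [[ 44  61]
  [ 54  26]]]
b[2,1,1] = 26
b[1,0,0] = -78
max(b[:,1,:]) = 55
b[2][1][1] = 26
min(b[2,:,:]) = 26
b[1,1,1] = 13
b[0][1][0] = 55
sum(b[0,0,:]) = 112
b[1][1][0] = -75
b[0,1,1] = -5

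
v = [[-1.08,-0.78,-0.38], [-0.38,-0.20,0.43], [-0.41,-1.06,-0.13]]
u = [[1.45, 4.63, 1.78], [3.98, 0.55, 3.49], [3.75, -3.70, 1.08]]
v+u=[[0.37, 3.85, 1.40], [3.6, 0.35, 3.92], [3.34, -4.76, 0.95]]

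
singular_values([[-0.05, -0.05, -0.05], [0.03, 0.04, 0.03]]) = [0.1, 0.01]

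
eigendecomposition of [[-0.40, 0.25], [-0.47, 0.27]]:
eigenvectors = [[-0.58+0.12j, -0.58-0.12j], [(-0.81+0j), -0.81-0.00j]]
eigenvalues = [(-0.06+0.07j), (-0.06-0.07j)]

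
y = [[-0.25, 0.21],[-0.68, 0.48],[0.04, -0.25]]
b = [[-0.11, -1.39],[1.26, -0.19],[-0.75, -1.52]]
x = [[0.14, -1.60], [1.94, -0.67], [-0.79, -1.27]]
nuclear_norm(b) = 3.49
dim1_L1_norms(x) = [1.74, 2.61, 2.06]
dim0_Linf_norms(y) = [0.68, 0.48]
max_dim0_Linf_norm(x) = 1.94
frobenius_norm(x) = 3.00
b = y + x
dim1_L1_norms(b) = [1.5, 1.45, 2.27]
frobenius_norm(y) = 0.93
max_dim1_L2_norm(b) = 1.69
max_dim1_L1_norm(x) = 2.61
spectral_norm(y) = 0.91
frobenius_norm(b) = 2.54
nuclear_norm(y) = 1.09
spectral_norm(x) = 2.25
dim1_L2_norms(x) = [1.61, 2.05, 1.5]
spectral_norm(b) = 2.17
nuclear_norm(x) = 4.24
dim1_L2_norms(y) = [0.33, 0.83, 0.25]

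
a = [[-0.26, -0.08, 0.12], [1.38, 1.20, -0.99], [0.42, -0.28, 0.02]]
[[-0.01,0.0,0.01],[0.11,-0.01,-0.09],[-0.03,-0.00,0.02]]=a @ [[-0.00, 0.00, 0.00], [0.11, 0.01, -0.07], [0.02, 0.02, 0.01]]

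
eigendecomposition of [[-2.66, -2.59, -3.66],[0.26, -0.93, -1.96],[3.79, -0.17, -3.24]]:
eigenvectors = [[0.71+0.00j, 0.71-0.00j, (0.3+0j)], [(0.21-0.18j), (0.21+0.18j), -0.86+0.00j], [-0.01-0.65j, -0.01+0.65j, 0.40+0.00j]]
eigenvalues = [(-3.36+4.04j), (-3.36-4.04j), (-0.1+0j)]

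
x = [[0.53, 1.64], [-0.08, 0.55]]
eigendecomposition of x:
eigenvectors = [[0.98+0.00j, 0.98-0.00j], [0.01+0.22j, 0.01-0.22j]]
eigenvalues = [(0.54+0.36j), (0.54-0.36j)]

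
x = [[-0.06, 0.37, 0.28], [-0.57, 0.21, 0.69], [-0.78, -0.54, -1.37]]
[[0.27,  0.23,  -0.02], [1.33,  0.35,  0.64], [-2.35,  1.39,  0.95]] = x @ [[-0.10, -1.16, -1.15],[-0.89, 1.0, -0.28],[2.12, -0.75, 0.07]]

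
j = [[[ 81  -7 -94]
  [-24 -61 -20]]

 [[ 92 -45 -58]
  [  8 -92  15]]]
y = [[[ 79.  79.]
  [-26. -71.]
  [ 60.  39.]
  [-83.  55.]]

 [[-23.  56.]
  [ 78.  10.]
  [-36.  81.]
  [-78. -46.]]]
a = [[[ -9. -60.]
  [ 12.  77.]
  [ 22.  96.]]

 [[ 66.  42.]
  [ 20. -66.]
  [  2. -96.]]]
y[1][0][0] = -23.0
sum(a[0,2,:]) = 118.0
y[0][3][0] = -83.0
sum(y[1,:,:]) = 42.0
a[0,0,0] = -9.0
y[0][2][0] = 60.0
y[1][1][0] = 78.0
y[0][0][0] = 79.0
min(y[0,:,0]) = -83.0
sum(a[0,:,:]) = 138.0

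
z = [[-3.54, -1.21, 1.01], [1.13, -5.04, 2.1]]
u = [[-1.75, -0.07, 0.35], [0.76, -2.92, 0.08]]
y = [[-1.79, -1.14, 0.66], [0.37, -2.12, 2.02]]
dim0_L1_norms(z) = [4.67, 6.25, 3.11]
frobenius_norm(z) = 6.79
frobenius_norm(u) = 3.51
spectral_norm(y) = 3.23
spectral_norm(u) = 3.05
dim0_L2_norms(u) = [1.91, 2.92, 0.36]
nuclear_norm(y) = 5.02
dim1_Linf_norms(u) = [1.75, 2.92]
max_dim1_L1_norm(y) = 4.51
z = y + u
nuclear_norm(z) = 9.41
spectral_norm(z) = 5.67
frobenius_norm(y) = 3.69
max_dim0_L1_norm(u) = 2.99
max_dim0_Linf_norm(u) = 2.92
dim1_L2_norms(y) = [2.22, 2.95]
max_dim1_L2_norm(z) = 5.58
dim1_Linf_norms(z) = [3.54, 5.04]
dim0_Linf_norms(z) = [3.54, 5.04, 2.1]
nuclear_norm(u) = 4.78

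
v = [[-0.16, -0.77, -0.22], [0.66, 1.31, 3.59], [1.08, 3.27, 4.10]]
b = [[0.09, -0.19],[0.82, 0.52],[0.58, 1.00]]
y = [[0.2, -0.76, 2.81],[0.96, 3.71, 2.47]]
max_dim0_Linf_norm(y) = 3.71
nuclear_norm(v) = 7.70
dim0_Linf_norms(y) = [0.96, 3.71, 2.81]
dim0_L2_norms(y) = [0.98, 3.79, 3.74]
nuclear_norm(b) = 1.87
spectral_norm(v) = 6.56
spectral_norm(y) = 4.71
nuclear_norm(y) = 7.38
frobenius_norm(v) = 6.66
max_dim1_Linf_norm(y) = 3.71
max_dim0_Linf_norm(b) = 1.0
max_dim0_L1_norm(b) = 1.71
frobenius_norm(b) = 1.52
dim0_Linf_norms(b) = [0.82, 1.0]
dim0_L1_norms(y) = [1.16, 4.47, 5.28]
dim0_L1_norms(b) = [1.49, 1.71]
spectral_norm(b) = 1.47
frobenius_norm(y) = 5.41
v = b @ y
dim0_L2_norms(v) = [1.28, 3.61, 5.45]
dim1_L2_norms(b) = [0.21, 0.97, 1.16]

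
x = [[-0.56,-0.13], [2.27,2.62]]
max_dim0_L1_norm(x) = 2.83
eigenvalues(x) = [-0.46, 2.52]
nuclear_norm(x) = 3.83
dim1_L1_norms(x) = [0.69, 4.89]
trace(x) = 2.06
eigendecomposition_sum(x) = [[-0.48, -0.02], [0.35, 0.01]] + [[-0.08, -0.11], [1.92, 2.61]]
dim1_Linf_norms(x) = [0.56, 2.62]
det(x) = -1.17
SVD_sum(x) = [[-0.31, -0.35], [2.30, 2.59]] + [[-0.25, 0.22],[-0.03, 0.03]]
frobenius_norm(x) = 3.51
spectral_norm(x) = 3.50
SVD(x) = [[-0.13, 0.99], [0.99, 0.13]] @ diag([3.4979306492100704, 0.3350838302825391]) @ [[0.66, 0.75], [-0.75, 0.66]]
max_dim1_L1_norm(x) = 4.89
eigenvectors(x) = [[-0.81, 0.04], [0.59, -1.0]]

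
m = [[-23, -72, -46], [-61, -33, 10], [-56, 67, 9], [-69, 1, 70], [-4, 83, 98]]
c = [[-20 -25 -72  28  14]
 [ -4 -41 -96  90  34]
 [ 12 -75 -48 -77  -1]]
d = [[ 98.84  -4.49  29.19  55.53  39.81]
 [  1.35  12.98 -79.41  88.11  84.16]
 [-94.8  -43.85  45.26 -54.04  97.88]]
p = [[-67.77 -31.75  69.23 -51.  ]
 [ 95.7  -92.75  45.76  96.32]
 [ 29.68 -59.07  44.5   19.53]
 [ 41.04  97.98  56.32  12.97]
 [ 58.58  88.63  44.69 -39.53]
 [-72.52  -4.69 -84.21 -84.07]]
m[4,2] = 98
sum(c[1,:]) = -17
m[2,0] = -56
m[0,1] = -72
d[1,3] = 88.11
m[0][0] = -23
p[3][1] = 97.98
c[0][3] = 28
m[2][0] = -56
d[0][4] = 39.81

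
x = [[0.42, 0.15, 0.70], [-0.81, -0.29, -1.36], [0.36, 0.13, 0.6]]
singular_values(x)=[1.95, 0.0, 0.0]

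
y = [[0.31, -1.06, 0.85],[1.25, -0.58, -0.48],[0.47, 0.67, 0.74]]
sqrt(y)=[[0.98, -0.78, 0.25], [0.84, 0.54, -0.46], [0.04, 0.47, 0.97]]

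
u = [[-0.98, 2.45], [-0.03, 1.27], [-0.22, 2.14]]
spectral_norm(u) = 3.59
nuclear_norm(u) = 4.14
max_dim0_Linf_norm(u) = 2.45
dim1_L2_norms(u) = [2.64, 1.27, 2.15]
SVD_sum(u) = [[-0.62, 2.54], [-0.29, 1.21], [-0.51, 2.07]] + [[-0.36, -0.09], [0.26, 0.06], [0.29, 0.07]]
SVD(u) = [[-0.73, 0.68], [-0.35, -0.5], [-0.59, -0.54]] @ diag([3.5925942655550624, 0.5458630259514561]) @ [[0.24, -0.97], [-0.97, -0.24]]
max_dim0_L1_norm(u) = 5.86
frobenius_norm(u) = 3.63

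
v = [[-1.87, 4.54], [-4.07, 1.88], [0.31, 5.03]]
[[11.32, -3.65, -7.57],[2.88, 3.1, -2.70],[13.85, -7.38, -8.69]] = v @[[0.55, -1.40, -0.13], [2.72, -1.38, -1.72]]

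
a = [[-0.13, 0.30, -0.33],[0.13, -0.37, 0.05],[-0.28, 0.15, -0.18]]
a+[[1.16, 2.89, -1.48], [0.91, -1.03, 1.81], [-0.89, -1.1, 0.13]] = [[1.03, 3.19, -1.81], [1.04, -1.40, 1.86], [-1.17, -0.95, -0.05]]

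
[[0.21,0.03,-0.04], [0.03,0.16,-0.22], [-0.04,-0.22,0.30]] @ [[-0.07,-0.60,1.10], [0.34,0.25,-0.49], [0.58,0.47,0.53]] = [[-0.03, -0.14, 0.20], [-0.08, -0.08, -0.16], [0.10, 0.11, 0.22]]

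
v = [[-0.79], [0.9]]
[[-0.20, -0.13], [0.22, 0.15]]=v @ [[0.25,0.17]]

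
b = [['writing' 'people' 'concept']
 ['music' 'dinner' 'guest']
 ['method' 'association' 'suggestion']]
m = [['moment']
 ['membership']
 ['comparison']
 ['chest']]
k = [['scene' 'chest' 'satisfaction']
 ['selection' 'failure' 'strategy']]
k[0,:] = ['scene', 'chest', 'satisfaction']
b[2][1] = 'association'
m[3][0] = 'chest'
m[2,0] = 'comparison'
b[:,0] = ['writing', 'music', 'method']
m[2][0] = 'comparison'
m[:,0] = ['moment', 'membership', 'comparison', 'chest']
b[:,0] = ['writing', 'music', 'method']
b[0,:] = ['writing', 'people', 'concept']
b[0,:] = ['writing', 'people', 'concept']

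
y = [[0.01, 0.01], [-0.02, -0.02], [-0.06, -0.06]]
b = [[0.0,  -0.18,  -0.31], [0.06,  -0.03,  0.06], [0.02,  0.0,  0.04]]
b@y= [[0.02, 0.02], [-0.00, -0.00], [-0.00, -0.00]]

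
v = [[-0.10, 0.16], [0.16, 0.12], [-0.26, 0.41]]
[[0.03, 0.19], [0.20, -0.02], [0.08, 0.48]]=v @ [[0.74, -0.67], [0.67, 0.74]]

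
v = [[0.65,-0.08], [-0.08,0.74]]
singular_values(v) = [0.79, 0.6]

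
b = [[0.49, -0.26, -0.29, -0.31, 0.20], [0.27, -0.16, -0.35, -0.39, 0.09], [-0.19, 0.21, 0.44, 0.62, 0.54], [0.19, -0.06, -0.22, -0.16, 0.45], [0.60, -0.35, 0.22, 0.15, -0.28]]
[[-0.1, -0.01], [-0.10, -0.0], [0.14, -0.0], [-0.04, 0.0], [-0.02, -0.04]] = b@[[-0.09, 0.02], [-0.00, 0.14], [0.07, 0.02], [0.13, -0.06], [0.02, -0.00]]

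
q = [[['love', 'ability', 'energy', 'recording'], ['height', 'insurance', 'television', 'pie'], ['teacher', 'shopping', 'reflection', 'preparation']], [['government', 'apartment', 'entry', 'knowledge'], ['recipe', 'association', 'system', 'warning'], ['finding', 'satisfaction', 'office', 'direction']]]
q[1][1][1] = 'association'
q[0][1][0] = 'height'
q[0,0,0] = 'love'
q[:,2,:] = [['teacher', 'shopping', 'reflection', 'preparation'], ['finding', 'satisfaction', 'office', 'direction']]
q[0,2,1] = 'shopping'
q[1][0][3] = 'knowledge'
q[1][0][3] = 'knowledge'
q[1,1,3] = 'warning'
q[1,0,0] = 'government'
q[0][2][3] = 'preparation'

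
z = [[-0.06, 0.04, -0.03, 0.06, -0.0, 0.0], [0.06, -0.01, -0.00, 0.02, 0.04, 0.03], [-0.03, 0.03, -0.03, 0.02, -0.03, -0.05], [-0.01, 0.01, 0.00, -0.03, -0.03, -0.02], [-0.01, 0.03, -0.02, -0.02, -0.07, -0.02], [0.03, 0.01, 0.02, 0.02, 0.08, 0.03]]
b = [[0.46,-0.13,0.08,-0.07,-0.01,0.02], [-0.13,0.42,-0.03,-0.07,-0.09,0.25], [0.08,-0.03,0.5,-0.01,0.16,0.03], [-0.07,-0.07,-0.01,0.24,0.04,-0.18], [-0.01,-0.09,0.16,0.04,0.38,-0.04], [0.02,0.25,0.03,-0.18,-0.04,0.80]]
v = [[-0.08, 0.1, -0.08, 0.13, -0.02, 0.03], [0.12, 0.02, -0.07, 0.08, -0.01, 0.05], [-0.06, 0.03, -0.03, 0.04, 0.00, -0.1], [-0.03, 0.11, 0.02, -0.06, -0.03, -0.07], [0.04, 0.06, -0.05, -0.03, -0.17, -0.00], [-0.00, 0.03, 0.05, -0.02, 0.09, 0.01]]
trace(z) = -0.17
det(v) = -0.00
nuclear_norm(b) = 2.80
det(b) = 0.00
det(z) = -0.00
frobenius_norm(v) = 0.40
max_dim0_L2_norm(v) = 0.2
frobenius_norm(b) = 1.35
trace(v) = -0.31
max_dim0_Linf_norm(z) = 0.08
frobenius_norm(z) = 0.20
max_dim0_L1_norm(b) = 1.32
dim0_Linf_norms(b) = [0.46, 0.42, 0.5, 0.24, 0.38, 0.8]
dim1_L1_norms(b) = [0.77, 0.99, 0.81, 0.61, 0.72, 1.32]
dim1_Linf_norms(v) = [0.13, 0.12, 0.1, 0.11, 0.17, 0.09]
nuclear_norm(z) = 0.38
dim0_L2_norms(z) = [0.1, 0.06, 0.05, 0.08, 0.12, 0.07]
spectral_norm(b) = 0.99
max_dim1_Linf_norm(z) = 0.08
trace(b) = 2.80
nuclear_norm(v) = 0.84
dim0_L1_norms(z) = [0.2, 0.13, 0.1, 0.17, 0.25, 0.15]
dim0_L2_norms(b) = [0.49, 0.52, 0.53, 0.32, 0.43, 0.86]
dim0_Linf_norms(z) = [0.06, 0.04, 0.03, 0.06, 0.08, 0.05]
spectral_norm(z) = 0.16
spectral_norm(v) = 0.24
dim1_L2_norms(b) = [0.49, 0.52, 0.53, 0.32, 0.43, 0.86]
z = b @ v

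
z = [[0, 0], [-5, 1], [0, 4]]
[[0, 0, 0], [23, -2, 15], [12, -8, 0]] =z @ [[-4, 0, -3], [3, -2, 0]]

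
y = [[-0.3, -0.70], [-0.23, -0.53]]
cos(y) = [[0.88, -0.27], [-0.09, 0.79]]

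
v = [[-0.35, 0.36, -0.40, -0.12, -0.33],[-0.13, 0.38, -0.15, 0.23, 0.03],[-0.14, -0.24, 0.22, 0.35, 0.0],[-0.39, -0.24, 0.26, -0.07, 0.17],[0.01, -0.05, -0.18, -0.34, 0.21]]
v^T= [[-0.35, -0.13, -0.14, -0.39, 0.01], [0.36, 0.38, -0.24, -0.24, -0.05], [-0.40, -0.15, 0.22, 0.26, -0.18], [-0.12, 0.23, 0.35, -0.07, -0.34], [-0.33, 0.03, 0.00, 0.17, 0.21]]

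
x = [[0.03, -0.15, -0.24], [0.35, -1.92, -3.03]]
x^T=[[0.03,0.35], [-0.15,-1.92], [-0.24,-3.03]]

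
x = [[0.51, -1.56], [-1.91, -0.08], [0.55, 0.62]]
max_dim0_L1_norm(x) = 2.97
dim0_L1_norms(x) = [2.97, 2.26]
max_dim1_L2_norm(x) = 1.91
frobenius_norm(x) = 2.65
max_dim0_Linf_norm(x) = 1.91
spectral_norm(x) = 2.07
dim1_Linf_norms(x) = [1.56, 1.91, 0.62]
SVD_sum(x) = [[0.80,-0.17], [-1.81,0.38], [0.4,-0.08]] + [[-0.29,-1.39], [-0.1,-0.46], [0.15,0.70]]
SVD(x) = [[-0.4, -0.86], [0.90, -0.28], [-0.20, 0.43]] @ diag([2.067257302072284, 1.6617903739728492]) @ [[-0.98, 0.20], [0.20, 0.98]]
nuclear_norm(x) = 3.73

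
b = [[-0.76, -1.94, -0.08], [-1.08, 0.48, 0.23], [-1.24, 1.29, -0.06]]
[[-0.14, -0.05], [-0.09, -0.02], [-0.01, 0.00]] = b @ [[0.07, 0.02], [0.05, 0.02], [-0.16, -0.05]]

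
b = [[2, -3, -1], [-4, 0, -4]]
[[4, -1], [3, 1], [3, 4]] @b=[[12, -12, 0], [2, -9, -7], [-10, -9, -19]]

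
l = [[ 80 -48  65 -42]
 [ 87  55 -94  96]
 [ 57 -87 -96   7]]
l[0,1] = -48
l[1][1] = 55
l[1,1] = 55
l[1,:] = [87, 55, -94, 96]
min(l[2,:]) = -96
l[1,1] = 55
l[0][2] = 65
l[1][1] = 55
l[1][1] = 55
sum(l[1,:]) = 144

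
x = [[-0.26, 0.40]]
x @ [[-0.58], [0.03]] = [[0.16]]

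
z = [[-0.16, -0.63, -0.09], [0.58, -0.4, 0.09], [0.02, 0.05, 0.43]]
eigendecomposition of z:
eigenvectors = [[0.72+0.00j,  0.72-0.00j,  (-0.15+0j)], [(0.14-0.68j),  0.14+0.68j,  0j], [-0.04+0.01j,  (-0.04-0.01j),  0.99+0.00j]]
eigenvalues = [(-0.28+0.59j), (-0.28-0.59j), (0.43+0j)]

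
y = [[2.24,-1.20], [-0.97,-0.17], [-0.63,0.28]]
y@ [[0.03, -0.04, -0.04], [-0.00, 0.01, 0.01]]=[[0.07, -0.10, -0.1], [-0.03, 0.04, 0.04], [-0.02, 0.03, 0.03]]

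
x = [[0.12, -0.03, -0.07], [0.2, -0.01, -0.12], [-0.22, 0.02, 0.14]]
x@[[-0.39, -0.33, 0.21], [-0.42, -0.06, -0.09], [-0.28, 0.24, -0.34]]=[[-0.01,-0.05,0.05], [-0.04,-0.09,0.08], [0.04,0.1,-0.1]]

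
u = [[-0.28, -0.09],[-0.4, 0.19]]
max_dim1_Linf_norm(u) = 0.4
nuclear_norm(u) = 0.68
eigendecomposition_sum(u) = [[-0.31, -0.05], [-0.23, -0.04]] + [[0.03,-0.04], [-0.17,0.23]]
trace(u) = -0.09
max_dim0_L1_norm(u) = 0.68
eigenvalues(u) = [-0.35, 0.26]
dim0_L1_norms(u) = [0.68, 0.28]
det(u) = -0.09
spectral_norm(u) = 0.50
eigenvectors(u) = [[-0.80, 0.17], [-0.6, -0.99]]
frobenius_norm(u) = 0.53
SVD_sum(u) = [[-0.24,0.06], [-0.42,0.1]] + [[-0.04, -0.15], [0.02, 0.09]]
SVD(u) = [[-0.5, -0.87], [-0.87, 0.50]] @ diag([0.5008850278510489, 0.17808478001966938]) @ [[0.97, -0.24],[0.24, 0.97]]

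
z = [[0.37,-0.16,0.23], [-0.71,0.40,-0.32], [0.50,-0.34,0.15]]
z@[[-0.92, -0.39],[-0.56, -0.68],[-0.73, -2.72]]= [[-0.42, -0.66], [0.66, 0.88], [-0.38, -0.37]]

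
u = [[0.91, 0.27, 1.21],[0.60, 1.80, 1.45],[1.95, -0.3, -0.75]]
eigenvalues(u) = [-1.53, 2.16, 1.33]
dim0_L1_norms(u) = [3.46, 2.37, 3.41]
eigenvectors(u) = [[-0.40, 0.31, 0.13],[-0.31, 0.94, -0.96],[0.87, 0.11, 0.26]]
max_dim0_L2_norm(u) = 2.23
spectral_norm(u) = 2.70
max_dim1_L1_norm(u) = 3.85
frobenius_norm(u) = 3.54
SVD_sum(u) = [[0.47, 0.84, 0.92],[0.84, 1.48, 1.62],[-0.0, -0.01, -0.01]] + [[0.40, -0.09, -0.13], [-0.22, 0.05, 0.07], [1.96, -0.42, -0.63]] + [[0.03,-0.48,0.42], [-0.02,0.27,-0.24], [-0.01,0.13,-0.11]]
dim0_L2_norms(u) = [2.23, 1.84, 2.03]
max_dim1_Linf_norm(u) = 1.95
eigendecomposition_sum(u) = [[-0.44, 0.08, 0.53], [-0.34, 0.06, 0.41], [0.97, -0.18, -1.16]] + [[1.05, 0.30, 0.58],[3.21, 0.91, 1.78],[0.37, 0.11, 0.21]] + [[0.3, -0.11, 0.1], [-2.27, 0.83, -0.74], [0.61, -0.22, 0.20]]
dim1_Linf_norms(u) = [1.21, 1.8, 1.95]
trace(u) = 1.96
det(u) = -4.41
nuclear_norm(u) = 5.62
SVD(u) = [[-0.49, 0.20, -0.85],[-0.87, -0.11, 0.48],[0.0, 0.97, 0.23]] @ diag([2.698478252650262, 2.1605516995672884, 0.7568563096589005]) @ [[-0.36, -0.63, -0.69], [0.93, -0.20, -0.30], [-0.05, 0.75, -0.66]]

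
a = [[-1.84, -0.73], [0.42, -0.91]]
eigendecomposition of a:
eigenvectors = [[0.80+0.00j,(0.8-0j)], [-0.51-0.33j,(-0.51+0.33j)]]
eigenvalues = [(-1.38+0.3j), (-1.38-0.3j)]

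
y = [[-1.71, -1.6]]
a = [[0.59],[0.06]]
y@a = [[-1.10]]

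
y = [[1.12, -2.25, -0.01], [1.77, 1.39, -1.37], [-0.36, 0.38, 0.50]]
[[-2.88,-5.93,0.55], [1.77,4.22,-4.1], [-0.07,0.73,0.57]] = y @ [[-0.78, -0.10, -0.97],[0.9, 2.59, -0.73],[-1.39, -0.58, 1.00]]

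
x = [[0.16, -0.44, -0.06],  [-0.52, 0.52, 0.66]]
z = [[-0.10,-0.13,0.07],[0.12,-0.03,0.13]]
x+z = [[0.06, -0.57, 0.01], [-0.4, 0.49, 0.79]]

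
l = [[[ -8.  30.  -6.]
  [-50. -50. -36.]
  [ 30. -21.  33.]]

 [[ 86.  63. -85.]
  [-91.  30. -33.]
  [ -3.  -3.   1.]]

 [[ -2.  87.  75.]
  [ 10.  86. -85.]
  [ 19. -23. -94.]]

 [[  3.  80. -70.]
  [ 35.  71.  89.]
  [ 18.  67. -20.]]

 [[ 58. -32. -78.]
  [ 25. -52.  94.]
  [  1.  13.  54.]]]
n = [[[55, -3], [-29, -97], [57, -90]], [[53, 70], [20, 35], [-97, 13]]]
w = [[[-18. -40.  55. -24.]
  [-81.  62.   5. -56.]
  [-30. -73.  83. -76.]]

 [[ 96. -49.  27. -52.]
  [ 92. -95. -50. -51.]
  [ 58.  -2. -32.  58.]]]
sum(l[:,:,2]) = -161.0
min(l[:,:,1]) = -52.0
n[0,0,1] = -3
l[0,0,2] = -6.0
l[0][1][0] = -50.0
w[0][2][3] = -76.0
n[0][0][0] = 55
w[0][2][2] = 83.0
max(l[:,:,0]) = 86.0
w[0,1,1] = 62.0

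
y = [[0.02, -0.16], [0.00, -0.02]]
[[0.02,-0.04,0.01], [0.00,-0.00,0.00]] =y @ [[0.06, -0.15, 0.03],[-0.09, 0.22, -0.05]]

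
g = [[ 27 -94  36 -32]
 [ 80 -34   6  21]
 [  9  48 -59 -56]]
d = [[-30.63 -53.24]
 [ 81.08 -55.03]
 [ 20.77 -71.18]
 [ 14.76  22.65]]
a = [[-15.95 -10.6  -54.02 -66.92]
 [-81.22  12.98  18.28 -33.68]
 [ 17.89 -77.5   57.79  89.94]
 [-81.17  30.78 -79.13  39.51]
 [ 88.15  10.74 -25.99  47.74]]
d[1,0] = 81.08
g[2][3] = -56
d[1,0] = 81.08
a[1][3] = -33.68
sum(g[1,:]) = 73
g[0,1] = -94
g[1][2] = 6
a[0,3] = -66.92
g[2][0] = 9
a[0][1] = -10.6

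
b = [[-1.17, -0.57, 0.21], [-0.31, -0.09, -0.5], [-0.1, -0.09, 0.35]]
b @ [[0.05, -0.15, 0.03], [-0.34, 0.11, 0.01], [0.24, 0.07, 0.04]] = [[0.19, 0.13, -0.03], [-0.1, 0.0, -0.03], [0.11, 0.03, 0.01]]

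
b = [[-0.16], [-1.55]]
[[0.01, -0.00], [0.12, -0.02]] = b@[[-0.08, 0.01]]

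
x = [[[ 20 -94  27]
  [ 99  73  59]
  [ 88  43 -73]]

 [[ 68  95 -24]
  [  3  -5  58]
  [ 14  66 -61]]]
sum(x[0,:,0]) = 207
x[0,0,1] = -94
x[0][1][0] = 99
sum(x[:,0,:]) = 92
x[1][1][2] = 58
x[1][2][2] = -61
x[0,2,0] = 88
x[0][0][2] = 27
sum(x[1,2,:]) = 19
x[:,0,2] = [27, -24]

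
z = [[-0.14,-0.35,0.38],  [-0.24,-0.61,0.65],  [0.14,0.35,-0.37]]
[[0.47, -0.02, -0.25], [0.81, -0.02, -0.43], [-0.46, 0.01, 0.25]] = z @ [[0.09, 0.71, 0.7], [-0.4, -0.61, 0.68], [0.91, -0.34, 0.23]]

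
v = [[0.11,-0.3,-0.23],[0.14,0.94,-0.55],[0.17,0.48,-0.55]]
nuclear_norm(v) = 1.75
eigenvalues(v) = [-0.2, 0.01, 0.68]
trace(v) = 0.50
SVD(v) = [[0.07, 0.88, -0.47], [-0.83, -0.21, -0.52], [-0.55, 0.43, 0.71]] @ diag([1.316733588387369, 0.43440189652091626, 0.0027657750366997286]) @ [[-0.15,  -0.81,  0.56],[0.32,  -0.58,  -0.75],[-0.93,  -0.07,  -0.35]]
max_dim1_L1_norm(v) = 1.63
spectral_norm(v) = 1.32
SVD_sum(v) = [[-0.01,  -0.08,  0.05],[0.17,  0.89,  -0.62],[0.11,  0.59,  -0.41]] + [[0.12, -0.22, -0.28], [-0.03, 0.05, 0.07], [0.06, -0.11, -0.14]] + [[0.0, 0.0, 0.0], [0.00, 0.00, 0.0], [-0.0, -0.0, -0.0]]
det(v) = -0.00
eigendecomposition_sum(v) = [[0.15, 0.23, -0.46], [0.05, 0.07, -0.15], [0.13, 0.21, -0.42]] + [[0.02, 0.02, -0.03], [0.00, 0.0, -0.00], [0.01, 0.01, -0.01]] + [[-0.06,-0.55,0.26], [0.09,0.86,-0.40], [0.03,0.26,-0.12]]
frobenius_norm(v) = 1.39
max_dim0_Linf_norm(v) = 0.94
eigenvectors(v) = [[-0.72,-0.94,0.52], [-0.23,-0.05,-0.82], [-0.66,-0.33,-0.25]]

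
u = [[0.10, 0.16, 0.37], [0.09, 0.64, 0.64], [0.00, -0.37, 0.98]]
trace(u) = 1.72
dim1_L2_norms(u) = [0.42, 0.91, 1.05]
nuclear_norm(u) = 2.05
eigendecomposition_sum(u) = [[0.06+0.00j, (-0.02+0j), (-0.01+0j)],[-0.01-0.00j, 0.00-0.00j, -0j],[-0.00-0.00j, -0j, 0.00-0.00j]] + [[0.02+0.01j, (0.09+0.18j), 0.19-0.20j],[(0.05+0.01j), 0.32+0.36j, (0.32-0.58j)],[0.00+0.04j, -0.19+0.31j, (0.49+0.09j)]] + [[(0.02-0.01j), (0.09-0.18j), (0.19+0.2j)], [(0.05-0.01j), (0.32-0.36j), (0.32+0.58j)], [0.00-0.04j, -0.19-0.31j, (0.49-0.09j)]]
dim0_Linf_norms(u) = [0.1, 0.64, 0.98]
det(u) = 0.06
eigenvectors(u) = [[(0.99+0j), (0.31+0.08j), 0.31-0.08j], [(-0.11+0j), (0.76+0j), (0.76-0j)], [-0.04+0.00j, 0.18+0.54j, 0.18-0.54j]]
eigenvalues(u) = [(0.07+0j), (0.83+0.47j), (0.83-0.47j)]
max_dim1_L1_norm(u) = 1.37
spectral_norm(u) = 1.24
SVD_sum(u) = [[0.03, 0.05, 0.39], [0.05, 0.08, 0.71], [0.06, 0.11, 0.92]] + [[0.01, 0.12, -0.02],[0.06, 0.55, -0.07],[-0.05, -0.48, 0.06]] + [[0.06,-0.01,-0.0], [-0.02,0.00,0.0], [-0.01,0.0,0.00]]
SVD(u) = [[0.32, 0.16, -0.93],[0.58, 0.75, 0.33],[0.75, -0.64, 0.14]] @ diag([1.2352173311787746, 0.7531153464284642, 0.0644625451678755]) @ [[0.07, 0.12, 0.99], [0.11, 0.99, -0.12], [-0.99, 0.12, 0.05]]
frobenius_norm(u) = 1.45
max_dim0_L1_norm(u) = 1.99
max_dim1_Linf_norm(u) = 0.98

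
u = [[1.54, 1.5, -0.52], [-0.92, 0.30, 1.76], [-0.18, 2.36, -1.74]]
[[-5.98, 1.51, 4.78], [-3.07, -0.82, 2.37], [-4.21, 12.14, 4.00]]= u@[[-1.33,-2.87,0.88], [-3.27,3.09,2.75], [-1.88,-2.49,1.34]]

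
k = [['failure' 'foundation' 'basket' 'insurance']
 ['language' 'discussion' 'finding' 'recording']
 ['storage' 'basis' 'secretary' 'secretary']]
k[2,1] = 'basis'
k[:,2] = ['basket', 'finding', 'secretary']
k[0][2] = 'basket'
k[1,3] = 'recording'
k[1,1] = 'discussion'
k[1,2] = 'finding'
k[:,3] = ['insurance', 'recording', 'secretary']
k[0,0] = 'failure'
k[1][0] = 'language'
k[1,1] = 'discussion'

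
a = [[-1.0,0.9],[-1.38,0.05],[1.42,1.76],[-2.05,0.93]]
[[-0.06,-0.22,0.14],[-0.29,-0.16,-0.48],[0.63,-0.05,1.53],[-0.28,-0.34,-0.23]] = a @ [[0.22, 0.11, 0.37], [0.18, -0.12, 0.57]]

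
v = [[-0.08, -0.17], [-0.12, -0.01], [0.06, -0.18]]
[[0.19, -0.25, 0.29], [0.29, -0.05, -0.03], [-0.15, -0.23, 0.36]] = v @ [[-2.42, 0.27, 0.41], [-0.00, 1.35, -1.88]]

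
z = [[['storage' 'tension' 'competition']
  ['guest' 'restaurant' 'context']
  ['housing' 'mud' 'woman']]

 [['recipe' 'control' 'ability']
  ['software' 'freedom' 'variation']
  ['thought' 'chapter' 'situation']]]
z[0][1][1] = 'restaurant'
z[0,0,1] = 'tension'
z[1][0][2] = 'ability'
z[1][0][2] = 'ability'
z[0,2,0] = 'housing'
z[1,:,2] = ['ability', 'variation', 'situation']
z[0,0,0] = 'storage'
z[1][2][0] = 'thought'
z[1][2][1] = 'chapter'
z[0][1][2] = 'context'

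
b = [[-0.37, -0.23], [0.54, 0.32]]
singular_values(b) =[0.76, 0.01]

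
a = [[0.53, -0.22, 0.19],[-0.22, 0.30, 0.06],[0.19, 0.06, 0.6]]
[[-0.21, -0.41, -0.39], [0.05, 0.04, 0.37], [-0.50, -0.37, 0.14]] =a @ [[0.1, -0.85, -0.52], [0.43, -0.44, 0.79], [-0.90, -0.31, 0.32]]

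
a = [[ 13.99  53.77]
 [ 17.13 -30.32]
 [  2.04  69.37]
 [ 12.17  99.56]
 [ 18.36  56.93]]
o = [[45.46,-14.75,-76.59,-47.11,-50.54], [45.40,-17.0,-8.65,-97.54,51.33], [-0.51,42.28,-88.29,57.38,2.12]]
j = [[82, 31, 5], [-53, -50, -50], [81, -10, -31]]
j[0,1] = 31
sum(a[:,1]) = 249.31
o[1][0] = 45.4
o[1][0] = 45.4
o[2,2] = -88.29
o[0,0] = 45.46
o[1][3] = -97.54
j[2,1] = -10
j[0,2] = 5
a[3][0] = 12.17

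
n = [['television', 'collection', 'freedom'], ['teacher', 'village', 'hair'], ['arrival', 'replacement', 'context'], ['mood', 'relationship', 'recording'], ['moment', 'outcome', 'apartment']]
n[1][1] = 'village'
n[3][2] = 'recording'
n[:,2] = ['freedom', 'hair', 'context', 'recording', 'apartment']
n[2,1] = 'replacement'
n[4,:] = ['moment', 'outcome', 'apartment']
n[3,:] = ['mood', 'relationship', 'recording']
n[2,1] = 'replacement'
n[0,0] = 'television'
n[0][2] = 'freedom'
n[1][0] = 'teacher'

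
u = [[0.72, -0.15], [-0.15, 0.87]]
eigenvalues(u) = [0.63, 0.96]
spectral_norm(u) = 0.96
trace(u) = 1.59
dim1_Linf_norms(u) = [0.72, 0.87]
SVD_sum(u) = [[0.27, -0.43], [-0.43, 0.70]] + [[0.45, 0.28], [0.28, 0.17]]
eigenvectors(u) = [[-0.85,0.53],[-0.53,-0.85]]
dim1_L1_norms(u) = [0.87, 1.02]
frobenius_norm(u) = 1.15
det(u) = 0.60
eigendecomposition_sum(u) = [[0.45, 0.28], [0.28, 0.17]] + [[0.27, -0.43], [-0.43, 0.70]]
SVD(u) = [[-0.53,0.85], [0.85,0.53]] @ diag([0.9627050983124841, 0.6272949016875157]) @ [[-0.53, 0.85],[0.85, 0.53]]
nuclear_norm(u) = 1.59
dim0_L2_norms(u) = [0.74, 0.88]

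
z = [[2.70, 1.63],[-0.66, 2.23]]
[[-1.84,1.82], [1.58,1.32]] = z@[[-0.94, 0.27], [0.43, 0.67]]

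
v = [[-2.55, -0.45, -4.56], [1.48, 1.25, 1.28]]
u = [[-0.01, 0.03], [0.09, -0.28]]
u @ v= [[0.07, 0.04, 0.08],[-0.64, -0.39, -0.77]]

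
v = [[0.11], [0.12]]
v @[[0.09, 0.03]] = [[0.01, 0.00], [0.01, 0.0]]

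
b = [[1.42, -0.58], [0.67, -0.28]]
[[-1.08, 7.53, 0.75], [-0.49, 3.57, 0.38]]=b@[[-1.71, 4.47, -1.02],  [-2.33, -2.04, -3.79]]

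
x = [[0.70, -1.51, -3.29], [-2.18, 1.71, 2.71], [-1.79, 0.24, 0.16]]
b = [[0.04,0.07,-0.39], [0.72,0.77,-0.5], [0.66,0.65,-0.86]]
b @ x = [[0.57, -0.03, -0.00], [-0.28, 0.11, -0.36], [0.58, -0.09, -0.55]]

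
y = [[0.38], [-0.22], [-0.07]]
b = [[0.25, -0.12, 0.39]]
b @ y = [[0.09]]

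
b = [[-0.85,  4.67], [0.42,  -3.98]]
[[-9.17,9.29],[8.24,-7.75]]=b@[[-1.41, -0.54],[-2.22, 1.89]]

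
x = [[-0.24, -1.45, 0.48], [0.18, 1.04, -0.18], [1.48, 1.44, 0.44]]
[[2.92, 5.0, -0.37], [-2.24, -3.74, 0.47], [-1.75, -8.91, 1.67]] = x@[[1.65, -2.56, 0.14], [-2.61, -3.3, 0.64], [-0.98, -0.83, 1.23]]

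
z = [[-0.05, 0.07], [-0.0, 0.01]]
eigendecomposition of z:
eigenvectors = [[1.0, 0.76], [0.00, 0.65]]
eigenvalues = [-0.05, 0.01]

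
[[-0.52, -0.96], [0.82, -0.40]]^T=[[-0.52, 0.82], [-0.96, -0.4]]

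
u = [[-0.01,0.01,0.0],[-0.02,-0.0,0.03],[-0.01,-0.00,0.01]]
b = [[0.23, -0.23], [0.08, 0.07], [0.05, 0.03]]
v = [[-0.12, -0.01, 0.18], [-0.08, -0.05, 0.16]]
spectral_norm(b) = 0.33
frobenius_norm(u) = 0.04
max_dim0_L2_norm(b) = 0.25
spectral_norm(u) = 0.04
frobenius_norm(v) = 0.29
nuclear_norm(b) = 0.45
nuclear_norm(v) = 0.32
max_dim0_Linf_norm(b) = 0.23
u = b @ v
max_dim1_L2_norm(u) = 0.04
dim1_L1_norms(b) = [0.46, 0.15, 0.08]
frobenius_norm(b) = 0.35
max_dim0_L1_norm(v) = 0.34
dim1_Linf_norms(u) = [0.01, 0.03, 0.01]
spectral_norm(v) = 0.28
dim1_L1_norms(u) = [0.02, 0.05, 0.02]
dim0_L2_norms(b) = [0.25, 0.24]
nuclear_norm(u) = 0.05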